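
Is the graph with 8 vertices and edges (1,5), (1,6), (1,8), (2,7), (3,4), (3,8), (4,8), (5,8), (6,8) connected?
No, it has 2 components: {1, 3, 4, 5, 6, 8}, {2, 7}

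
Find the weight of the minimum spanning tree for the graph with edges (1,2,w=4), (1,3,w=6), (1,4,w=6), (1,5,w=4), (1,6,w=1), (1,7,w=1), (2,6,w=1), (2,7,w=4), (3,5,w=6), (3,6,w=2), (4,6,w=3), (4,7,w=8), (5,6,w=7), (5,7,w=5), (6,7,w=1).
12 (MST edges: (1,5,w=4), (1,6,w=1), (1,7,w=1), (2,6,w=1), (3,6,w=2), (4,6,w=3); sum of weights 4 + 1 + 1 + 1 + 2 + 3 = 12)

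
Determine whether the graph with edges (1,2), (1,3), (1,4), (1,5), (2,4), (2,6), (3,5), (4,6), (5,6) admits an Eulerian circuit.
No (4 vertices have odd degree: {2, 4, 5, 6}; Eulerian circuit requires 0)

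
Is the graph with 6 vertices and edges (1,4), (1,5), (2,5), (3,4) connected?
No, it has 2 components: {1, 2, 3, 4, 5}, {6}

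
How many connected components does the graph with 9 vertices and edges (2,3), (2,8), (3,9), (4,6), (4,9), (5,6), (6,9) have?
3 (components: {1}, {2, 3, 4, 5, 6, 8, 9}, {7})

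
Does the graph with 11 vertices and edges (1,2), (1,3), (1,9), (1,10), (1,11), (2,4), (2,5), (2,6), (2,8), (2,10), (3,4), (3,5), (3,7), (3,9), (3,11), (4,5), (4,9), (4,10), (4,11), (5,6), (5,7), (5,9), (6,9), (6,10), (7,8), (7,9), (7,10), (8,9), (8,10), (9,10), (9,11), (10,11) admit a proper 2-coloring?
No (odd cycle of length 3: 9 -> 1 -> 11 -> 9)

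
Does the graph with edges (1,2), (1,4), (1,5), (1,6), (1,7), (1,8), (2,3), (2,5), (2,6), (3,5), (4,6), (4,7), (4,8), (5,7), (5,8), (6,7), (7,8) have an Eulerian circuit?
No (2 vertices have odd degree: {5, 7}; Eulerian circuit requires 0)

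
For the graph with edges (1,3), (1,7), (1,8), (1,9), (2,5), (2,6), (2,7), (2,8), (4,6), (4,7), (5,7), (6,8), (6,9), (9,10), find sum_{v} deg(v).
28 (handshake: sum of degrees = 2|E| = 2 x 14 = 28)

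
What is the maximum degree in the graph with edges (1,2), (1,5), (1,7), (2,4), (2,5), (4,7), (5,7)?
3 (attained at vertices 1, 2, 5, 7)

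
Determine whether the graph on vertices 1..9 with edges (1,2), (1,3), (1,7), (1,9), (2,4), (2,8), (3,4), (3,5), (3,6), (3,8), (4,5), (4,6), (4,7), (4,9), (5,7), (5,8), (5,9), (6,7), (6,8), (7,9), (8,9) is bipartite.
No (odd cycle of length 3: 9 -> 1 -> 7 -> 9)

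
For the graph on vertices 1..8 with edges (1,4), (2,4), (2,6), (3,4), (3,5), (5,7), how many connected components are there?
2 (components: {1, 2, 3, 4, 5, 6, 7}, {8})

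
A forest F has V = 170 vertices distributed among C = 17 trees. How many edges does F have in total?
153 (Each of the 17 component trees on V_i vertices has V_i - 1 edges; summing gives V - C = 170 - 17 = 153)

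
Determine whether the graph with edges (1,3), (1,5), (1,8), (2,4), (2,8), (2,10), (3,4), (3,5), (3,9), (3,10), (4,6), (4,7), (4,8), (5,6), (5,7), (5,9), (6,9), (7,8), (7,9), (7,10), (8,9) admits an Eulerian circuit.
No (10 vertices have odd degree: {1, 2, 3, 4, 5, 6, 7, 8, 9, 10}; Eulerian circuit requires 0)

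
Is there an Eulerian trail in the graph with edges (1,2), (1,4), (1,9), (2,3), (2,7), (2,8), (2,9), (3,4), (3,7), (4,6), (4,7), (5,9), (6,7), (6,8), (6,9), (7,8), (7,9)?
No (6 vertices have odd degree: {1, 2, 3, 5, 8, 9}; Eulerian path requires 0 or 2)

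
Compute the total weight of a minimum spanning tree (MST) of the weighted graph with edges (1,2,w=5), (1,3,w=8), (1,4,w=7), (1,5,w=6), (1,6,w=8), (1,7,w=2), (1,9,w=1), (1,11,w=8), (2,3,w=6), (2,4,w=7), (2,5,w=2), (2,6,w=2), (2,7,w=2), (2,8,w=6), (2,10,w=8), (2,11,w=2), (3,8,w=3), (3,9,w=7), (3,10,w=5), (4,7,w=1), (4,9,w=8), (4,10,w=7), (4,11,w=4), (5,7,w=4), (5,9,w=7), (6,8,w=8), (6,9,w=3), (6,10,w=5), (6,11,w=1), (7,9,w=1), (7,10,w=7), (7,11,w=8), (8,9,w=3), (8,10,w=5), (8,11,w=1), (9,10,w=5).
19 (MST edges: (1,9,w=1), (2,5,w=2), (2,6,w=2), (2,7,w=2), (3,8,w=3), (3,10,w=5), (4,7,w=1), (6,11,w=1), (7,9,w=1), (8,11,w=1); sum of weights 1 + 2 + 2 + 2 + 3 + 5 + 1 + 1 + 1 + 1 = 19)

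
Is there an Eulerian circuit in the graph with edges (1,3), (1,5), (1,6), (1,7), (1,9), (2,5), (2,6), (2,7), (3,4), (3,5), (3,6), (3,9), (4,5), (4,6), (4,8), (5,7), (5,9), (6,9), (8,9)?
No (6 vertices have odd degree: {1, 2, 3, 6, 7, 9}; Eulerian circuit requires 0)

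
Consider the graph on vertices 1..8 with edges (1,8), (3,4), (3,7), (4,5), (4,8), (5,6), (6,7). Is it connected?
No, it has 2 components: {1, 3, 4, 5, 6, 7, 8}, {2}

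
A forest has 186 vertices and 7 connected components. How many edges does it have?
179 (Each of the 7 component trees on V_i vertices has V_i - 1 edges; summing gives V - C = 186 - 7 = 179)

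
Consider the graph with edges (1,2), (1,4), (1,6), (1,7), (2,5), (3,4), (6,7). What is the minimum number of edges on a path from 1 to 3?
2 (path: 1 -> 4 -> 3, 2 edges)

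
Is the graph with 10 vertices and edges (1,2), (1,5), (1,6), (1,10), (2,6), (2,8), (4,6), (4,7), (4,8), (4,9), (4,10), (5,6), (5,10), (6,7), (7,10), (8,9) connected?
No, it has 2 components: {1, 2, 4, 5, 6, 7, 8, 9, 10}, {3}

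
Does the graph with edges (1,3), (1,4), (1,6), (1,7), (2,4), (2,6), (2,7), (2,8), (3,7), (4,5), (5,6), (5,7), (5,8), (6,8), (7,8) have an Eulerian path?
Yes (the graph is connected and exactly 2 vertices have odd degree: {4, 7}; any Eulerian path must start and end at those)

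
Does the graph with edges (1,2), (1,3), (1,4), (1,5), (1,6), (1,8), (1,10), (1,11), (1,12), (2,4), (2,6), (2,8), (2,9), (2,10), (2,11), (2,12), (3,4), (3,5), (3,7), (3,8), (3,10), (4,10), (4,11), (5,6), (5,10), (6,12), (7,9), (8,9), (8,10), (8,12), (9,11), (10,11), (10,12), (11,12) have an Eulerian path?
Yes (the graph is connected and exactly 2 vertices have odd degree: {1, 4}; any Eulerian path must start and end at those)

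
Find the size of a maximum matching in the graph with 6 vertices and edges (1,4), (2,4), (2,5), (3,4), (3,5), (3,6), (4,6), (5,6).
3 (matching: (1,4), (2,5), (3,6); upper bound floor(n/2) = floor(6/2) = 3)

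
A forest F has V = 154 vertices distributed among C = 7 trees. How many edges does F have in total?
147 (Each of the 7 component trees on V_i vertices has V_i - 1 edges; summing gives V - C = 154 - 7 = 147)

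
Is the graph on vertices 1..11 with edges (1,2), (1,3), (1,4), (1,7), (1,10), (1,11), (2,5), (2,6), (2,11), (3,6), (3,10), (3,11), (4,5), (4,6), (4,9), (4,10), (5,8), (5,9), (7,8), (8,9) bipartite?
No (odd cycle of length 3: 4 -> 1 -> 10 -> 4)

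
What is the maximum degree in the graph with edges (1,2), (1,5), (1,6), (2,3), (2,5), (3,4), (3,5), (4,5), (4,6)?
4 (attained at vertex 5)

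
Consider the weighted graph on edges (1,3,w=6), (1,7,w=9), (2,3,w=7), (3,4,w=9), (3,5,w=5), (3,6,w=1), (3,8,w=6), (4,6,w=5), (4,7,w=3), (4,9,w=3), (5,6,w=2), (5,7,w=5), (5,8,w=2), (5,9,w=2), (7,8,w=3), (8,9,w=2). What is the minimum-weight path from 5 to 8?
2 (path: 5 -> 8; weights 2 = 2)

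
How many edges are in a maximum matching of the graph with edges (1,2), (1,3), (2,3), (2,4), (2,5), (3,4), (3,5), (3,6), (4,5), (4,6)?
3 (matching: (1,3), (2,5), (4,6); upper bound floor(n/2) = floor(6/2) = 3)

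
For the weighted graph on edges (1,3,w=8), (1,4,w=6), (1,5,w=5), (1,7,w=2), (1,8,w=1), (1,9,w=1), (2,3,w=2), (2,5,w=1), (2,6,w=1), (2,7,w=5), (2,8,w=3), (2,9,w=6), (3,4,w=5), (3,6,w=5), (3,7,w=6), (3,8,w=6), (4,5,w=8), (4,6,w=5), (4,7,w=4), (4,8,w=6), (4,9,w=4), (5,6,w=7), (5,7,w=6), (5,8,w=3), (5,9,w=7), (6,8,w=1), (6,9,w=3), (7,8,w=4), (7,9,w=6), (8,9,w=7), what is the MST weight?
13 (MST edges: (1,7,w=2), (1,8,w=1), (1,9,w=1), (2,3,w=2), (2,5,w=1), (2,6,w=1), (4,7,w=4), (6,8,w=1); sum of weights 2 + 1 + 1 + 2 + 1 + 1 + 4 + 1 = 13)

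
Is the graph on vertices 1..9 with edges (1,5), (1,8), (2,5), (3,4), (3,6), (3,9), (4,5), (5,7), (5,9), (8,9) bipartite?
Yes. Partition: {1, 2, 4, 6, 7, 9}, {3, 5, 8}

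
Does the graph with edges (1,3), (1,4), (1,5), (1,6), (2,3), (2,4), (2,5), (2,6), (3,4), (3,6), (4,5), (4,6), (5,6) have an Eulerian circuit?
No (2 vertices have odd degree: {4, 6}; Eulerian circuit requires 0)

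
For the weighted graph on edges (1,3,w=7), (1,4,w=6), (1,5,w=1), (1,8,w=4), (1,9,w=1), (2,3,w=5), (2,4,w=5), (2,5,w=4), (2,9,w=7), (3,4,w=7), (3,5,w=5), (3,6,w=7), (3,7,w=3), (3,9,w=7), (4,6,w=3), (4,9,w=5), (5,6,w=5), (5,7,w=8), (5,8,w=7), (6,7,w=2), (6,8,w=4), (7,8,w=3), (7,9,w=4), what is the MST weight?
21 (MST edges: (1,5,w=1), (1,8,w=4), (1,9,w=1), (2,5,w=4), (3,7,w=3), (4,6,w=3), (6,7,w=2), (7,8,w=3); sum of weights 1 + 4 + 1 + 4 + 3 + 3 + 2 + 3 = 21)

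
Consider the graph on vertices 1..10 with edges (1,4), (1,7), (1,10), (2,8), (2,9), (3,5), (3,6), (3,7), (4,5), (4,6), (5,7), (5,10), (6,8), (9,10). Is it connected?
Yes (BFS from 1 visits [1, 4, 7, 10, 5, 6, 3, 9, 8, 2] — all 10 vertices reached)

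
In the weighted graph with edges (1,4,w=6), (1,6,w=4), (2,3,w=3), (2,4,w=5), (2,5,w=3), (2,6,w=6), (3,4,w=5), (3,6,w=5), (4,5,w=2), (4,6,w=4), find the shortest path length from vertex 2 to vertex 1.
10 (path: 2 -> 6 -> 1; weights 6 + 4 = 10)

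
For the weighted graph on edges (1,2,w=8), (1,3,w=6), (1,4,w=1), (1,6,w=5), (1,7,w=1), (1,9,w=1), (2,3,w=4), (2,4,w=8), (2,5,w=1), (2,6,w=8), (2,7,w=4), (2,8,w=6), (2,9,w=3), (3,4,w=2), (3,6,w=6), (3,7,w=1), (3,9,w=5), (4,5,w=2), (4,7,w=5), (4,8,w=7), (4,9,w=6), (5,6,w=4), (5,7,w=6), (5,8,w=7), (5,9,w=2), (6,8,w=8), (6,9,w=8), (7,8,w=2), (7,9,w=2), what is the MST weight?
13 (MST edges: (1,4,w=1), (1,7,w=1), (1,9,w=1), (2,5,w=1), (3,7,w=1), (4,5,w=2), (5,6,w=4), (7,8,w=2); sum of weights 1 + 1 + 1 + 1 + 1 + 2 + 4 + 2 = 13)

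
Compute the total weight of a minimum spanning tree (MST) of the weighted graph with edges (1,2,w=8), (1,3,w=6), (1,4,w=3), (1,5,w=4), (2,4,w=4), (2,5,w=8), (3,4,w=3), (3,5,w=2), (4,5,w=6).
12 (MST edges: (1,4,w=3), (2,4,w=4), (3,4,w=3), (3,5,w=2); sum of weights 3 + 4 + 3 + 2 = 12)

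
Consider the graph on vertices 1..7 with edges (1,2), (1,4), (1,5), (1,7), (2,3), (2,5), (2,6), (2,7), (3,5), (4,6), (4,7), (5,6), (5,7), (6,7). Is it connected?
Yes (BFS from 1 visits [1, 2, 4, 5, 7, 3, 6] — all 7 vertices reached)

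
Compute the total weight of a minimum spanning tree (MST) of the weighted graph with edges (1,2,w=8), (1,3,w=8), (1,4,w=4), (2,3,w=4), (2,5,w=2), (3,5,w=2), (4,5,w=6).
14 (MST edges: (1,4,w=4), (2,5,w=2), (3,5,w=2), (4,5,w=6); sum of weights 4 + 2 + 2 + 6 = 14)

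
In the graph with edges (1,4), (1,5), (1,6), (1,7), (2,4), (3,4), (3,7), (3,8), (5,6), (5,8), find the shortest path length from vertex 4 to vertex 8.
2 (path: 4 -> 3 -> 8, 2 edges)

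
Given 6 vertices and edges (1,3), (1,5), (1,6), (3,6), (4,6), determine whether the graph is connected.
No, it has 2 components: {1, 3, 4, 5, 6}, {2}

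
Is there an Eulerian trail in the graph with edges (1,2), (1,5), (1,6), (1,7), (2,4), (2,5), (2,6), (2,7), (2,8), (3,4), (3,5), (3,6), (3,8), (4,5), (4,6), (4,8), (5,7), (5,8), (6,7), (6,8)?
Yes (the graph is connected and exactly 2 vertices have odd degree: {4, 8}; any Eulerian path must start and end at those)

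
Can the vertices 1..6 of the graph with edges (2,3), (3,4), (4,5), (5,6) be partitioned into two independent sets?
Yes. Partition: {1, 2, 4, 6}, {3, 5}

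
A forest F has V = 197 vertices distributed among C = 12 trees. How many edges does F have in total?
185 (Each of the 12 component trees on V_i vertices has V_i - 1 edges; summing gives V - C = 197 - 12 = 185)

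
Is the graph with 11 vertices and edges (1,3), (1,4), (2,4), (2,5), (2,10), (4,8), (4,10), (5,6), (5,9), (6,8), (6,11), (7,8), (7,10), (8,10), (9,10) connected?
Yes (BFS from 1 visits [1, 3, 4, 2, 8, 10, 5, 6, 7, 9, 11] — all 11 vertices reached)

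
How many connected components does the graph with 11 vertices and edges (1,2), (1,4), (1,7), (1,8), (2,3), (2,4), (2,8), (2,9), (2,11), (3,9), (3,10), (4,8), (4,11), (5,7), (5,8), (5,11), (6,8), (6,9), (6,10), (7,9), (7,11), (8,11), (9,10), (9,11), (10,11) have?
1 (components: {1, 2, 3, 4, 5, 6, 7, 8, 9, 10, 11})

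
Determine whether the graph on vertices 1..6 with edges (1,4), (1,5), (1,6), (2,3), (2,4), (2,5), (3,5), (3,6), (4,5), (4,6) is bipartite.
No (odd cycle of length 3: 5 -> 1 -> 4 -> 5)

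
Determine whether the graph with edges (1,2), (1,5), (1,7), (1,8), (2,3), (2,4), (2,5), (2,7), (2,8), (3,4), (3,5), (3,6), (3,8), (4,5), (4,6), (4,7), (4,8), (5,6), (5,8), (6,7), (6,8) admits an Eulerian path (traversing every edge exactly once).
Yes (the graph is connected and exactly 2 vertices have odd degree: {3, 6}; any Eulerian path must start and end at those)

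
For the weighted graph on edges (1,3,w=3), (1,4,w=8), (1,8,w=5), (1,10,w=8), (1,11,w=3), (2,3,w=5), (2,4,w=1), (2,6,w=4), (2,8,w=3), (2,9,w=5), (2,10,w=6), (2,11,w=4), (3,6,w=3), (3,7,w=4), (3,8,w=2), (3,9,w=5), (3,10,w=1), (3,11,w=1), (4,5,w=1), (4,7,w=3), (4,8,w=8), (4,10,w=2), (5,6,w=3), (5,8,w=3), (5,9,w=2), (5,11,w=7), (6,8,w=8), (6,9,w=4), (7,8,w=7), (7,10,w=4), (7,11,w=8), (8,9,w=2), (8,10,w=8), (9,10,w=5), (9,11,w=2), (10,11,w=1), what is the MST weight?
19 (MST edges: (1,3,w=3), (2,4,w=1), (3,6,w=3), (3,8,w=2), (3,10,w=1), (3,11,w=1), (4,5,w=1), (4,7,w=3), (4,10,w=2), (5,9,w=2); sum of weights 3 + 1 + 3 + 2 + 1 + 1 + 1 + 3 + 2 + 2 = 19)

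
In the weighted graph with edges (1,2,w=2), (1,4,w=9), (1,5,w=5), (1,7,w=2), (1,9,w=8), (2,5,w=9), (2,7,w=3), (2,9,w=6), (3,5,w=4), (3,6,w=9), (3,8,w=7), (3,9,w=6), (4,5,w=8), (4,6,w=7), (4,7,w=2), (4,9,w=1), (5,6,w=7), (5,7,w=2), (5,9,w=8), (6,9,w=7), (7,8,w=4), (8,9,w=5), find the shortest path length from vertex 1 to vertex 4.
4 (path: 1 -> 7 -> 4; weights 2 + 2 = 4)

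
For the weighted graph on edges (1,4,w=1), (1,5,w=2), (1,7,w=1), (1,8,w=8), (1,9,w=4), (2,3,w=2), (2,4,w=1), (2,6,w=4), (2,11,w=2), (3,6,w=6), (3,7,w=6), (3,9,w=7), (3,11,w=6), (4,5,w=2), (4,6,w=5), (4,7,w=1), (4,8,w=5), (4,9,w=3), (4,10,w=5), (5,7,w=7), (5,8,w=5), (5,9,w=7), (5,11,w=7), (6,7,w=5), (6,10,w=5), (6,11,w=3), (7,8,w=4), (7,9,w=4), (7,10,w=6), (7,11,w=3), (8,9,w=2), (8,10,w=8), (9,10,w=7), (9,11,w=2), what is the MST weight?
21 (MST edges: (1,4,w=1), (1,5,w=2), (1,7,w=1), (2,3,w=2), (2,4,w=1), (2,11,w=2), (4,10,w=5), (6,11,w=3), (8,9,w=2), (9,11,w=2); sum of weights 1 + 2 + 1 + 2 + 1 + 2 + 5 + 3 + 2 + 2 = 21)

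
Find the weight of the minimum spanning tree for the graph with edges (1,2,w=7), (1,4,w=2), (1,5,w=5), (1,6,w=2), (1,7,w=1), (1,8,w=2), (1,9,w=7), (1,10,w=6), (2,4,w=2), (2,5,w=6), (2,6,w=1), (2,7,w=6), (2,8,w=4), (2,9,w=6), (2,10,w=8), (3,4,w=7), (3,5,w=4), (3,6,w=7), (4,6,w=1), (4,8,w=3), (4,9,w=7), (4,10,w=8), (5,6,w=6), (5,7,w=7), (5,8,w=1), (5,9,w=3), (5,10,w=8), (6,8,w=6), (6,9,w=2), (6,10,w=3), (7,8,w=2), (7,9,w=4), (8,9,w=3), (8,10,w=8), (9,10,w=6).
17 (MST edges: (1,6,w=2), (1,7,w=1), (1,8,w=2), (2,6,w=1), (3,5,w=4), (4,6,w=1), (5,8,w=1), (6,9,w=2), (6,10,w=3); sum of weights 2 + 1 + 2 + 1 + 4 + 1 + 1 + 2 + 3 = 17)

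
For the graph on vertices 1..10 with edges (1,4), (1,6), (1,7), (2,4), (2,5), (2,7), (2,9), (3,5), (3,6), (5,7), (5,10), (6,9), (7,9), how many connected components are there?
2 (components: {1, 2, 3, 4, 5, 6, 7, 9, 10}, {8})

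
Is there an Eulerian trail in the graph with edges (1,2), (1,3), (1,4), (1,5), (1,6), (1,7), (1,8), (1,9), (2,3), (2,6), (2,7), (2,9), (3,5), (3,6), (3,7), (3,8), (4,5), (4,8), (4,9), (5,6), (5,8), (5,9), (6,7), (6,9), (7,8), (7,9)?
Yes (the graph is connected and exactly 2 vertices have odd degree: {2, 8}; any Eulerian path must start and end at those)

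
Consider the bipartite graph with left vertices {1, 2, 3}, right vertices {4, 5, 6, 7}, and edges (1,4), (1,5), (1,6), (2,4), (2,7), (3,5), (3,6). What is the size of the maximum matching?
3 (matching: (1,6), (2,7), (3,5); upper bound min(|L|,|R|) = min(3,4) = 3)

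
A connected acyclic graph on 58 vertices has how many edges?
57 (A tree on V vertices has V - 1 edges, so 58 - 1 = 57)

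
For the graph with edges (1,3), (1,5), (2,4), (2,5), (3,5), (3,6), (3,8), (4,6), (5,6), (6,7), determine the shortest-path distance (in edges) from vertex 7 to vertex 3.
2 (path: 7 -> 6 -> 3, 2 edges)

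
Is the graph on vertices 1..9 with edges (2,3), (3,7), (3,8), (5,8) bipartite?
Yes. Partition: {1, 2, 4, 6, 7, 8, 9}, {3, 5}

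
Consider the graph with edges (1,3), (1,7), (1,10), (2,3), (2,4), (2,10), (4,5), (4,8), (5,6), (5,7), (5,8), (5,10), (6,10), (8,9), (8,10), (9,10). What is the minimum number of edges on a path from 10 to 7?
2 (path: 10 -> 5 -> 7, 2 edges)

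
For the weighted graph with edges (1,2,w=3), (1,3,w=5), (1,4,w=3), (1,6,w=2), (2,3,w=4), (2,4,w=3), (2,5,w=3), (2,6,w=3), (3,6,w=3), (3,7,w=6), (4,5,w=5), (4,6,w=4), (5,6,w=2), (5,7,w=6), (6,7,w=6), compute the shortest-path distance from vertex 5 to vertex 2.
3 (path: 5 -> 2; weights 3 = 3)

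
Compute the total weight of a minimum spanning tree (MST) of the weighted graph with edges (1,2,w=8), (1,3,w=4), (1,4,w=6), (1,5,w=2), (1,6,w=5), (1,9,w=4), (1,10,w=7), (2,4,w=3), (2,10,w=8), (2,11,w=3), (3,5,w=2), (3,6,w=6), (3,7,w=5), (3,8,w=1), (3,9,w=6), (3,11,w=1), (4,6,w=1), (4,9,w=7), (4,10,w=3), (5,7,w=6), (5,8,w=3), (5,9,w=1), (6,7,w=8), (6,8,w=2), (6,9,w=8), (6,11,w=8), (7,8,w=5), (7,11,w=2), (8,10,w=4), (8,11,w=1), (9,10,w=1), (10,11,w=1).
15 (MST edges: (1,5,w=2), (2,4,w=3), (3,8,w=1), (3,11,w=1), (4,6,w=1), (5,9,w=1), (6,8,w=2), (7,11,w=2), (9,10,w=1), (10,11,w=1); sum of weights 2 + 3 + 1 + 1 + 1 + 1 + 2 + 2 + 1 + 1 = 15)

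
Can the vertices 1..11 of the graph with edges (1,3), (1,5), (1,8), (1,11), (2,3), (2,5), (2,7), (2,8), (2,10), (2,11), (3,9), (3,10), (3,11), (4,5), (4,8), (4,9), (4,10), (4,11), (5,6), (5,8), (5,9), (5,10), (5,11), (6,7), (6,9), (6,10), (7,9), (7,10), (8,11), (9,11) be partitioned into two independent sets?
No (odd cycle of length 3: 5 -> 1 -> 8 -> 5)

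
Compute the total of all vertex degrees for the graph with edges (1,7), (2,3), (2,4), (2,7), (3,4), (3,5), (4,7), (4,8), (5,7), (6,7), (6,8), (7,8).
24 (handshake: sum of degrees = 2|E| = 2 x 12 = 24)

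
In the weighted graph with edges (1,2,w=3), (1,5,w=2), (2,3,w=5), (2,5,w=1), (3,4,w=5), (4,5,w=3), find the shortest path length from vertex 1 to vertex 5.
2 (path: 1 -> 5; weights 2 = 2)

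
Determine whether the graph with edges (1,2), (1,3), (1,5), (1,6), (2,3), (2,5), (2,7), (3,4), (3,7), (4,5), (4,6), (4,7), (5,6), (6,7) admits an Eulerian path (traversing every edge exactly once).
Yes — and in fact it has an Eulerian circuit (the graph is connected and all 7 vertices have even degree)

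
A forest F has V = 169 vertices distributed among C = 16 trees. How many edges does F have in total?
153 (Each of the 16 component trees on V_i vertices has V_i - 1 edges; summing gives V - C = 169 - 16 = 153)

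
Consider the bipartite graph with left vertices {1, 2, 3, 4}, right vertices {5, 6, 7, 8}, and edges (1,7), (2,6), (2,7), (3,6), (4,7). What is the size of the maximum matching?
2 (matching: (1,7), (2,6); upper bound min(|L|,|R|) = min(4,4) = 4)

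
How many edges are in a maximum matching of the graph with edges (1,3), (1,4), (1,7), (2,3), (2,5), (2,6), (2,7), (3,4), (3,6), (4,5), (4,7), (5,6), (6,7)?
3 (matching: (2,5), (3,4), (6,7); upper bound floor(n/2) = floor(7/2) = 3)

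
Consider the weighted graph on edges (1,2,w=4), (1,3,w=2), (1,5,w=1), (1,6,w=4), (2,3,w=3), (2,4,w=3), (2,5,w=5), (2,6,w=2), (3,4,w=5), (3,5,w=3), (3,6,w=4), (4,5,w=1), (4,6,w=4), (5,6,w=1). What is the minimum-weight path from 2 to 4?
3 (path: 2 -> 4; weights 3 = 3)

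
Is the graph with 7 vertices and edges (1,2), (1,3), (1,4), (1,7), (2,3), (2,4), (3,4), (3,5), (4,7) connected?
No, it has 2 components: {1, 2, 3, 4, 5, 7}, {6}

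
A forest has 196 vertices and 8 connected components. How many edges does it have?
188 (Each of the 8 component trees on V_i vertices has V_i - 1 edges; summing gives V - C = 196 - 8 = 188)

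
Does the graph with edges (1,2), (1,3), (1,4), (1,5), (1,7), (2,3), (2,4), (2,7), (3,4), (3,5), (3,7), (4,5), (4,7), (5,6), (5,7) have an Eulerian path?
No (6 vertices have odd degree: {1, 3, 4, 5, 6, 7}; Eulerian path requires 0 or 2)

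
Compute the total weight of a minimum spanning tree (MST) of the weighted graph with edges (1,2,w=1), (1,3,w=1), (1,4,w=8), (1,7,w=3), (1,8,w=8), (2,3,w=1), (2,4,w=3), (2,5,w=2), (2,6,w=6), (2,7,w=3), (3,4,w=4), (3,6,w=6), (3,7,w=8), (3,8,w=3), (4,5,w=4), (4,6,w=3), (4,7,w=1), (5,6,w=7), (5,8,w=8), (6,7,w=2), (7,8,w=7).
13 (MST edges: (1,2,w=1), (1,3,w=1), (1,7,w=3), (2,5,w=2), (3,8,w=3), (4,7,w=1), (6,7,w=2); sum of weights 1 + 1 + 3 + 2 + 3 + 1 + 2 = 13)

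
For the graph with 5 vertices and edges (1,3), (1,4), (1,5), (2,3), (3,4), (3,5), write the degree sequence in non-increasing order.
[4, 3, 2, 2, 1] (degrees: deg(1)=3, deg(2)=1, deg(3)=4, deg(4)=2, deg(5)=2)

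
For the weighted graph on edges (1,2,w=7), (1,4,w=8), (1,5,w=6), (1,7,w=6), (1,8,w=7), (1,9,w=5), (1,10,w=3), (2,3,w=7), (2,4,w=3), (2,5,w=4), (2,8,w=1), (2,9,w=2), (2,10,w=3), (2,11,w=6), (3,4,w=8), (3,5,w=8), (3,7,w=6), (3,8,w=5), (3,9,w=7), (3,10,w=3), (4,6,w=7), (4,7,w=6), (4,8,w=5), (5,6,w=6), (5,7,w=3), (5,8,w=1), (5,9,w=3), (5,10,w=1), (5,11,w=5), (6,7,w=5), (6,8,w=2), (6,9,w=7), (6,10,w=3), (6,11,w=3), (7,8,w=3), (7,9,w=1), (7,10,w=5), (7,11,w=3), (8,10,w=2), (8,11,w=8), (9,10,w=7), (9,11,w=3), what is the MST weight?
20 (MST edges: (1,10,w=3), (2,4,w=3), (2,8,w=1), (2,9,w=2), (3,10,w=3), (5,8,w=1), (5,10,w=1), (6,8,w=2), (6,11,w=3), (7,9,w=1); sum of weights 3 + 3 + 1 + 2 + 3 + 1 + 1 + 2 + 3 + 1 = 20)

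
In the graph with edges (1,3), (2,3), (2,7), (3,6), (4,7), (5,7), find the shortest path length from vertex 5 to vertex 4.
2 (path: 5 -> 7 -> 4, 2 edges)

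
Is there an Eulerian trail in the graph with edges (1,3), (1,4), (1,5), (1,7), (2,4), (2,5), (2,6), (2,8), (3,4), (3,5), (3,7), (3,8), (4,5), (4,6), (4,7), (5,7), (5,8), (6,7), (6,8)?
Yes (the graph is connected and exactly 2 vertices have odd degree: {3, 7}; any Eulerian path must start and end at those)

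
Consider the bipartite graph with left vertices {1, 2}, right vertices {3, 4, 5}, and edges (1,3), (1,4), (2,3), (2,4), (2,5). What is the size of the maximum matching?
2 (matching: (1,4), (2,5); upper bound min(|L|,|R|) = min(2,3) = 2)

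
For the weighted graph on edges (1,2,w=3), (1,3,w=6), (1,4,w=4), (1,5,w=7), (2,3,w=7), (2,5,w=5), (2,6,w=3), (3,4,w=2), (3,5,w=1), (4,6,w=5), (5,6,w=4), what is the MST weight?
13 (MST edges: (1,2,w=3), (1,4,w=4), (2,6,w=3), (3,4,w=2), (3,5,w=1); sum of weights 3 + 4 + 3 + 2 + 1 = 13)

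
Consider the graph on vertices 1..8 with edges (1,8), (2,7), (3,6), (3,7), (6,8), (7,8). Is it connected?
No, it has 3 components: {1, 2, 3, 6, 7, 8}, {4}, {5}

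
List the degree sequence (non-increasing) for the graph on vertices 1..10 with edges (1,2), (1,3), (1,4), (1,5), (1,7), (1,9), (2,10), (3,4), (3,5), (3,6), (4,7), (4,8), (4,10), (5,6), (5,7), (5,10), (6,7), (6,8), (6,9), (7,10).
[6, 5, 5, 5, 5, 4, 4, 2, 2, 2] (degrees: deg(1)=6, deg(2)=2, deg(3)=4, deg(4)=5, deg(5)=5, deg(6)=5, deg(7)=5, deg(8)=2, deg(9)=2, deg(10)=4)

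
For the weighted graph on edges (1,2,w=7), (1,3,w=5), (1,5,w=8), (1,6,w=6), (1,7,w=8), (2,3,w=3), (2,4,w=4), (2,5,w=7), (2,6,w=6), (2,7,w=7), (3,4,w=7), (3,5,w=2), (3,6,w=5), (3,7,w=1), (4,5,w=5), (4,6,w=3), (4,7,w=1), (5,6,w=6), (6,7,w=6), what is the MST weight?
15 (MST edges: (1,3,w=5), (2,3,w=3), (3,5,w=2), (3,7,w=1), (4,6,w=3), (4,7,w=1); sum of weights 5 + 3 + 2 + 1 + 3 + 1 = 15)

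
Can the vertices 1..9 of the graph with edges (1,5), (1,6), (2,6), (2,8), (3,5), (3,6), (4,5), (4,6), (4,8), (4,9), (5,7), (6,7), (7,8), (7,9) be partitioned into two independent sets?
Yes. Partition: {1, 2, 3, 4, 7}, {5, 6, 8, 9}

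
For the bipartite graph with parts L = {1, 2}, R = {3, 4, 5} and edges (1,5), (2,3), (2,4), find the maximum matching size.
2 (matching: (1,5), (2,4); upper bound min(|L|,|R|) = min(2,3) = 2)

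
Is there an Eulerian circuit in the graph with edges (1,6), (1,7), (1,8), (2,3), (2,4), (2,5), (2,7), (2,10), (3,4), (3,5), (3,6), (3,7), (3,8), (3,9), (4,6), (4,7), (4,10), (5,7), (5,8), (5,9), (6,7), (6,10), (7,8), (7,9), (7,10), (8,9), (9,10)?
No (10 vertices have odd degree: {1, 2, 3, 4, 5, 6, 7, 8, 9, 10}; Eulerian circuit requires 0)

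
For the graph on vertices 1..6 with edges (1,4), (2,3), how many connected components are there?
4 (components: {1, 4}, {2, 3}, {5}, {6})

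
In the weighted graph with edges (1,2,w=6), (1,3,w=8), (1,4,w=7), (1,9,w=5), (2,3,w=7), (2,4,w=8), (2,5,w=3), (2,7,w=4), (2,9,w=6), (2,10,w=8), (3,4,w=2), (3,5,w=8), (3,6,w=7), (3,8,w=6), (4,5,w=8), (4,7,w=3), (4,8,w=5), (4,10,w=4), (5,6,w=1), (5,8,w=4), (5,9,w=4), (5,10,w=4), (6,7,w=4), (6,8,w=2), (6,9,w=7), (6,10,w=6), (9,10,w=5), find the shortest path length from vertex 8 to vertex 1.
12 (path: 8 -> 4 -> 1; weights 5 + 7 = 12)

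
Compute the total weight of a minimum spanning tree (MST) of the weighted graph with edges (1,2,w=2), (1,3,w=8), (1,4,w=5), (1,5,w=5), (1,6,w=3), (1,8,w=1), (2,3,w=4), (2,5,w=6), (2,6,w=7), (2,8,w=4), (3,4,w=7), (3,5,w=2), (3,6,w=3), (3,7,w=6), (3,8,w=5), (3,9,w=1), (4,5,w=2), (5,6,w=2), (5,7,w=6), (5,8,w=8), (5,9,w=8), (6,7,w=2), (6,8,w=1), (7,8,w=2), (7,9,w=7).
13 (MST edges: (1,2,w=2), (1,8,w=1), (3,5,w=2), (3,9,w=1), (4,5,w=2), (5,6,w=2), (6,7,w=2), (6,8,w=1); sum of weights 2 + 1 + 2 + 1 + 2 + 2 + 2 + 1 = 13)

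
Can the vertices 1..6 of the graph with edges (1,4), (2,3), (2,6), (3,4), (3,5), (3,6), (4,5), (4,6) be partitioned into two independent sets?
No (odd cycle of length 3: 5 -> 4 -> 3 -> 5)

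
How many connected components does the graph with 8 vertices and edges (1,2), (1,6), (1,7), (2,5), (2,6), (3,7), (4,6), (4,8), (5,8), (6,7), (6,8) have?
1 (components: {1, 2, 3, 4, 5, 6, 7, 8})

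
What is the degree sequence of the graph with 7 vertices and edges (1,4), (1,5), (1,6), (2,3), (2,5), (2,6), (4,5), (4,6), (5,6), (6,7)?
[5, 4, 3, 3, 3, 1, 1] (degrees: deg(1)=3, deg(2)=3, deg(3)=1, deg(4)=3, deg(5)=4, deg(6)=5, deg(7)=1)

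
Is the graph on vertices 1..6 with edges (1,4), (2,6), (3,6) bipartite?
Yes. Partition: {1, 2, 3, 5}, {4, 6}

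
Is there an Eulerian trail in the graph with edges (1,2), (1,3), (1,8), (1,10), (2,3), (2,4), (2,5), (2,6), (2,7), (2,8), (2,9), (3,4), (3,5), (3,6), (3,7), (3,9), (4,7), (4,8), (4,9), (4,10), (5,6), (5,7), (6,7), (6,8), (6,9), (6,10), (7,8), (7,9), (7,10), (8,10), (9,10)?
Yes (the graph is connected and exactly 2 vertices have odd degree: {3, 6}; any Eulerian path must start and end at those)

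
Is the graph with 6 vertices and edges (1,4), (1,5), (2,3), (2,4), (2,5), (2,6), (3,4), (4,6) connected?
Yes (BFS from 1 visits [1, 4, 5, 2, 3, 6] — all 6 vertices reached)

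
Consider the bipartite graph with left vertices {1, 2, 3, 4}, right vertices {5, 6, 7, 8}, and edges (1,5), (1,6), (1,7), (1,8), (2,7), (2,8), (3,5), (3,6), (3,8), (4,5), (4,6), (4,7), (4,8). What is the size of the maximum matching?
4 (matching: (1,8), (2,7), (3,6), (4,5); upper bound min(|L|,|R|) = min(4,4) = 4)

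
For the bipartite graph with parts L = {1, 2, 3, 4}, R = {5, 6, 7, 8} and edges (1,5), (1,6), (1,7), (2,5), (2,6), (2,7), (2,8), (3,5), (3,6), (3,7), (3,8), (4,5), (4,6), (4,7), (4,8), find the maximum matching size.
4 (matching: (1,7), (2,8), (3,6), (4,5); upper bound min(|L|,|R|) = min(4,4) = 4)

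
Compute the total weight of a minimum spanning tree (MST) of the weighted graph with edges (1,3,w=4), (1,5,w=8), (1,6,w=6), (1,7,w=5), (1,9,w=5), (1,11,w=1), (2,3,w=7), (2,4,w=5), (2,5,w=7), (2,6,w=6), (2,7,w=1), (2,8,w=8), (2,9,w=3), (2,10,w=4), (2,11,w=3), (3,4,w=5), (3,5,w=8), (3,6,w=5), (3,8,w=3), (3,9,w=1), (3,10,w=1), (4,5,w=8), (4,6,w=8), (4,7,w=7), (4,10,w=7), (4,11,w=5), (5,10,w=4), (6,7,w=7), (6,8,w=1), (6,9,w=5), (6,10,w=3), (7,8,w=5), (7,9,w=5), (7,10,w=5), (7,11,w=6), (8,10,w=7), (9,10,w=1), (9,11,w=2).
22 (MST edges: (1,11,w=1), (2,4,w=5), (2,7,w=1), (2,9,w=3), (3,8,w=3), (3,9,w=1), (3,10,w=1), (5,10,w=4), (6,8,w=1), (9,11,w=2); sum of weights 1 + 5 + 1 + 3 + 3 + 1 + 1 + 4 + 1 + 2 = 22)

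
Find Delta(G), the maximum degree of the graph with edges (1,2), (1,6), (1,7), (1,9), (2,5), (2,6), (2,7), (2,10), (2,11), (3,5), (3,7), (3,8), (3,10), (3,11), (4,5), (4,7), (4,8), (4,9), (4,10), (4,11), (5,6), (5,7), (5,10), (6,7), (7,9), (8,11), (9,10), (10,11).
7 (attained at vertex 7)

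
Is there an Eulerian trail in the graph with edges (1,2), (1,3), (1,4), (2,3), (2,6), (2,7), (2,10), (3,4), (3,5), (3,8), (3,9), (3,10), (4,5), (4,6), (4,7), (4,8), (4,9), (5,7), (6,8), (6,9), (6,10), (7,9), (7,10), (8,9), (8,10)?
No (10 vertices have odd degree: {1, 2, 3, 4, 5, 6, 7, 8, 9, 10}; Eulerian path requires 0 or 2)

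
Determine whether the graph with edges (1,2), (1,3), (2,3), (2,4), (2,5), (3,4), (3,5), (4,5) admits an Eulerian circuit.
No (2 vertices have odd degree: {4, 5}; Eulerian circuit requires 0)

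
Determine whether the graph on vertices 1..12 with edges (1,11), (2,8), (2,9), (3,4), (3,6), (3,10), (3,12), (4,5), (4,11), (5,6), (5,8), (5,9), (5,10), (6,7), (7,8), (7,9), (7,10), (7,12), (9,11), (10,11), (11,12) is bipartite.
Yes. Partition: {1, 4, 6, 8, 9, 10, 12}, {2, 3, 5, 7, 11}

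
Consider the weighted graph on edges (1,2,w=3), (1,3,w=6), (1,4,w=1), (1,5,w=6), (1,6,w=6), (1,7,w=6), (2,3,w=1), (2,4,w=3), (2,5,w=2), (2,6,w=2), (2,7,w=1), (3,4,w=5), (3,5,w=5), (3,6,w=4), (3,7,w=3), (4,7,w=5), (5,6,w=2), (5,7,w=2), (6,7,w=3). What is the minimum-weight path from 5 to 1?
5 (path: 5 -> 2 -> 1; weights 2 + 3 = 5)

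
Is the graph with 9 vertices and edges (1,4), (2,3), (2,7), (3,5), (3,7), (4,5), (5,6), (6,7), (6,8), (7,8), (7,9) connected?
Yes (BFS from 1 visits [1, 4, 5, 3, 6, 2, 7, 8, 9] — all 9 vertices reached)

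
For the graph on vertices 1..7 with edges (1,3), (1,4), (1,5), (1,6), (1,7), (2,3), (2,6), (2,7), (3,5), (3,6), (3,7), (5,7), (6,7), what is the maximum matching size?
3 (matching: (1,7), (2,6), (3,5); upper bound floor(n/2) = floor(7/2) = 3)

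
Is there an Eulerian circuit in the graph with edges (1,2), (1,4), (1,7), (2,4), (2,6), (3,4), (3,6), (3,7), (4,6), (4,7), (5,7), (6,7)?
No (6 vertices have odd degree: {1, 2, 3, 4, 5, 7}; Eulerian circuit requires 0)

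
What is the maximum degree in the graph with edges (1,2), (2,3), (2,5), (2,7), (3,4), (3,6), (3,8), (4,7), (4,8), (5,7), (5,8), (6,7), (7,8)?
5 (attained at vertex 7)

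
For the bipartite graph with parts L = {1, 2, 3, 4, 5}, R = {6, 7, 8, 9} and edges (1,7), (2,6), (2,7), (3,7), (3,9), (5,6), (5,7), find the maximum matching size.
3 (matching: (1,7), (2,6), (3,9); upper bound min(|L|,|R|) = min(5,4) = 4)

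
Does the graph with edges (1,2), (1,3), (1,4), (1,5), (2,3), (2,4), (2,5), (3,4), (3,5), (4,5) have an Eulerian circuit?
Yes (the graph is connected and all 5 vertices have even degree)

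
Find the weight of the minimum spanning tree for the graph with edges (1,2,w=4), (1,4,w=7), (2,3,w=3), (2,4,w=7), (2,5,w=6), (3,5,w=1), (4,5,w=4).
12 (MST edges: (1,2,w=4), (2,3,w=3), (3,5,w=1), (4,5,w=4); sum of weights 4 + 3 + 1 + 4 = 12)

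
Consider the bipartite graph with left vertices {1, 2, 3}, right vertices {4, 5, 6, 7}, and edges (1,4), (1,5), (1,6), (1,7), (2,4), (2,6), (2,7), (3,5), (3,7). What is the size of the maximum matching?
3 (matching: (1,7), (2,6), (3,5); upper bound min(|L|,|R|) = min(3,4) = 3)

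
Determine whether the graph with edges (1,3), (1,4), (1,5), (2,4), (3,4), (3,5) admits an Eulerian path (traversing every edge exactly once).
No (4 vertices have odd degree: {1, 2, 3, 4}; Eulerian path requires 0 or 2)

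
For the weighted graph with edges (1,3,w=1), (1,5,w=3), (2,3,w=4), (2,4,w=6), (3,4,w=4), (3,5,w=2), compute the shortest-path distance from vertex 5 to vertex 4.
6 (path: 5 -> 3 -> 4; weights 2 + 4 = 6)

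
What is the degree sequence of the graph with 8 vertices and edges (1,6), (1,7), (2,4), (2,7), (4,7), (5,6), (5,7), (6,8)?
[4, 3, 2, 2, 2, 2, 1, 0] (degrees: deg(1)=2, deg(2)=2, deg(3)=0, deg(4)=2, deg(5)=2, deg(6)=3, deg(7)=4, deg(8)=1)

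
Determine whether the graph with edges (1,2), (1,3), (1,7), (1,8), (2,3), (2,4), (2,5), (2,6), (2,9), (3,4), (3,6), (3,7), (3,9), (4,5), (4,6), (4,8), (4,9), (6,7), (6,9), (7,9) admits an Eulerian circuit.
No (2 vertices have odd degree: {6, 9}; Eulerian circuit requires 0)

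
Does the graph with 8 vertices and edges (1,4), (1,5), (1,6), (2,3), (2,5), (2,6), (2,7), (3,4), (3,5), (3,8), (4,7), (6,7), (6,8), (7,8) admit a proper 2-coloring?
No (odd cycle of length 3: 2 -> 6 -> 7 -> 2)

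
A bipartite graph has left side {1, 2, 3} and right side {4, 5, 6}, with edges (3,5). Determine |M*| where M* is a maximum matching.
1 (matching: (3,5); upper bound min(|L|,|R|) = min(3,3) = 3)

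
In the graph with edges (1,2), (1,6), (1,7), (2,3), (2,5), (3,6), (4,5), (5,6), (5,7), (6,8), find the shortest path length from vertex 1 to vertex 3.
2 (path: 1 -> 6 -> 3, 2 edges)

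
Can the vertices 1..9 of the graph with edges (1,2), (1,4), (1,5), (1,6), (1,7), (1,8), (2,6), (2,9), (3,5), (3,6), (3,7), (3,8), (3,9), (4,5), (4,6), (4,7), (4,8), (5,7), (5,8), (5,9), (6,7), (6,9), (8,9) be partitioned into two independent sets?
No (odd cycle of length 3: 2 -> 1 -> 6 -> 2)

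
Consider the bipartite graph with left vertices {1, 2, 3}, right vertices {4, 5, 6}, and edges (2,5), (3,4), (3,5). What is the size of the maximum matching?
2 (matching: (2,5), (3,4); upper bound min(|L|,|R|) = min(3,3) = 3)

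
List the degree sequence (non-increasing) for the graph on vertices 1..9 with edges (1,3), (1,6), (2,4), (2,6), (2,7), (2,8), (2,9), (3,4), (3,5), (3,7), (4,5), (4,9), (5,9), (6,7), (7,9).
[5, 4, 4, 4, 4, 3, 3, 2, 1] (degrees: deg(1)=2, deg(2)=5, deg(3)=4, deg(4)=4, deg(5)=3, deg(6)=3, deg(7)=4, deg(8)=1, deg(9)=4)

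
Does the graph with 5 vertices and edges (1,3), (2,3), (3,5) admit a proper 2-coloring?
Yes. Partition: {1, 2, 4, 5}, {3}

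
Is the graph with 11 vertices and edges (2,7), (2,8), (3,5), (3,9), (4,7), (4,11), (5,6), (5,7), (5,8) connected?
No, it has 3 components: {1}, {2, 3, 4, 5, 6, 7, 8, 9, 11}, {10}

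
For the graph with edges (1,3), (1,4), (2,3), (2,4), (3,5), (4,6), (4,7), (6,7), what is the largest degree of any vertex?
4 (attained at vertex 4)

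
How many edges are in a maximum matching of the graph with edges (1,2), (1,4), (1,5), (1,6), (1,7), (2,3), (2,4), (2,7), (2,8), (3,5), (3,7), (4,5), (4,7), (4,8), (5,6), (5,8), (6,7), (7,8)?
4 (matching: (1,6), (2,8), (3,7), (4,5); upper bound floor(n/2) = floor(8/2) = 4)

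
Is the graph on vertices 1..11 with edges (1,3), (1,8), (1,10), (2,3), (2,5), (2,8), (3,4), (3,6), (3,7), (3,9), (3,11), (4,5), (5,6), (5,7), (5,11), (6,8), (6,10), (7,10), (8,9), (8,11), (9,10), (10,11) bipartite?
Yes. Partition: {1, 2, 4, 6, 7, 9, 11}, {3, 5, 8, 10}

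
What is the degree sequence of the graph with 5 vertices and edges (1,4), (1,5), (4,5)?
[2, 2, 2, 0, 0] (degrees: deg(1)=2, deg(2)=0, deg(3)=0, deg(4)=2, deg(5)=2)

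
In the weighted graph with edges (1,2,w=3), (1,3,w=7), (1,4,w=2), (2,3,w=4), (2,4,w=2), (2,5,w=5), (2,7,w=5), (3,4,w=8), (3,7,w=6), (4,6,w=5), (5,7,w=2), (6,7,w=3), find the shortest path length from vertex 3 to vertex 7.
6 (path: 3 -> 7; weights 6 = 6)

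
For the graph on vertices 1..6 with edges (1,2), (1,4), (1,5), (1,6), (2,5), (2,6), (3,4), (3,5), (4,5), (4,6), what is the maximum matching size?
3 (matching: (1,2), (3,5), (4,6); upper bound floor(n/2) = floor(6/2) = 3)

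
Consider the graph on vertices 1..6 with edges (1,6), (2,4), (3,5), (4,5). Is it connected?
No, it has 2 components: {1, 6}, {2, 3, 4, 5}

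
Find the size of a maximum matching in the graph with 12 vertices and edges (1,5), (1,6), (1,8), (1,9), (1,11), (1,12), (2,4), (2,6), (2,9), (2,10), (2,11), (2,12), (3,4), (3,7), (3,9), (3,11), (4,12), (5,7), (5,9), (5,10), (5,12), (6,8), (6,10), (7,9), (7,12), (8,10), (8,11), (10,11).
6 (matching: (1,6), (2,11), (3,4), (5,12), (7,9), (8,10); upper bound floor(n/2) = floor(12/2) = 6)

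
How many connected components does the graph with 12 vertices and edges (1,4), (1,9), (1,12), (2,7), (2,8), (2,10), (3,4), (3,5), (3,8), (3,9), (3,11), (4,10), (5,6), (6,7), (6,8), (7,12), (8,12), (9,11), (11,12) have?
1 (components: {1, 2, 3, 4, 5, 6, 7, 8, 9, 10, 11, 12})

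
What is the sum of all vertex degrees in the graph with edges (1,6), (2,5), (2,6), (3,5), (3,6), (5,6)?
12 (handshake: sum of degrees = 2|E| = 2 x 6 = 12)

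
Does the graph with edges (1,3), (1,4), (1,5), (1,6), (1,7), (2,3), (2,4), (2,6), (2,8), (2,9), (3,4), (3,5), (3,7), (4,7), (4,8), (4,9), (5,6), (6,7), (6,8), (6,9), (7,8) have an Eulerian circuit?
No (6 vertices have odd degree: {1, 2, 3, 5, 7, 9}; Eulerian circuit requires 0)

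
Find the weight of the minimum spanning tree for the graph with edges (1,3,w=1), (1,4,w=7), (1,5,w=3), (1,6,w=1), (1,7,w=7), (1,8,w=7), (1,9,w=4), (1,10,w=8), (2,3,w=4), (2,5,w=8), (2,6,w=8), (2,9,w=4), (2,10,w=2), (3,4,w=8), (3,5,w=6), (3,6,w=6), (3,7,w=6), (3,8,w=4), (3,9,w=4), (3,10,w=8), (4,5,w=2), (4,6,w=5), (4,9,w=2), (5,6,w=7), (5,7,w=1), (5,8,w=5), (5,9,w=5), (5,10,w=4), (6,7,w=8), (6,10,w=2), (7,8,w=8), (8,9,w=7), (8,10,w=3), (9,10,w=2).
16 (MST edges: (1,3,w=1), (1,6,w=1), (2,10,w=2), (4,5,w=2), (4,9,w=2), (5,7,w=1), (6,10,w=2), (8,10,w=3), (9,10,w=2); sum of weights 1 + 1 + 2 + 2 + 2 + 1 + 2 + 3 + 2 = 16)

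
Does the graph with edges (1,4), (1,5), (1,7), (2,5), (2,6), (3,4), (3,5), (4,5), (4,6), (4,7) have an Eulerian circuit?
No (2 vertices have odd degree: {1, 4}; Eulerian circuit requires 0)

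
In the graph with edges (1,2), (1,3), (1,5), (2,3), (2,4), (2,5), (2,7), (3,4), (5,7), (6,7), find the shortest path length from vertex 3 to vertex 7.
2 (path: 3 -> 2 -> 7, 2 edges)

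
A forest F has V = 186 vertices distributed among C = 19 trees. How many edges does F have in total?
167 (Each of the 19 component trees on V_i vertices has V_i - 1 edges; summing gives V - C = 186 - 19 = 167)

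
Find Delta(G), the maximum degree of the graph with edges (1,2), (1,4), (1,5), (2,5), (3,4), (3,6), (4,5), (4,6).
4 (attained at vertex 4)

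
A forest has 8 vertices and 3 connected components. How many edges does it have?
5 (Each of the 3 component trees on V_i vertices has V_i - 1 edges; summing gives V - C = 8 - 3 = 5)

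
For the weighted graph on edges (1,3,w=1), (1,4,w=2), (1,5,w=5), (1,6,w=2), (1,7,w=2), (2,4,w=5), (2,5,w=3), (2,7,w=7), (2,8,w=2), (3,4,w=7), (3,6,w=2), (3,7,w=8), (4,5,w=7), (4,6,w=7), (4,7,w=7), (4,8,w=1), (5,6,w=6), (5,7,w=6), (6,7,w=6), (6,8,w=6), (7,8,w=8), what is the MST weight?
13 (MST edges: (1,3,w=1), (1,4,w=2), (1,6,w=2), (1,7,w=2), (2,5,w=3), (2,8,w=2), (4,8,w=1); sum of weights 1 + 2 + 2 + 2 + 3 + 2 + 1 = 13)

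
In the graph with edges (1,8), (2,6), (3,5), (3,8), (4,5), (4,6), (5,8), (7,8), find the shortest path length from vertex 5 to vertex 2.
3 (path: 5 -> 4 -> 6 -> 2, 3 edges)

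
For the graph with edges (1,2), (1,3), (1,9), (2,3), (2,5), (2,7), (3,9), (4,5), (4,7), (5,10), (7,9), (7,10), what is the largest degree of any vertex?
4 (attained at vertices 2, 7)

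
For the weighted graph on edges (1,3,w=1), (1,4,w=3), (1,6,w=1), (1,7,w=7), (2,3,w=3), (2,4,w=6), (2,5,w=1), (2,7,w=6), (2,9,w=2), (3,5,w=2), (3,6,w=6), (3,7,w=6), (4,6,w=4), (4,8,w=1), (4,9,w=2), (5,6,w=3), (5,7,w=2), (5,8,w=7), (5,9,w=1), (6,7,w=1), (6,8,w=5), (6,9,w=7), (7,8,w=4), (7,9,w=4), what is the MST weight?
10 (MST edges: (1,3,w=1), (1,6,w=1), (2,5,w=1), (3,5,w=2), (4,8,w=1), (4,9,w=2), (5,9,w=1), (6,7,w=1); sum of weights 1 + 1 + 1 + 2 + 1 + 2 + 1 + 1 = 10)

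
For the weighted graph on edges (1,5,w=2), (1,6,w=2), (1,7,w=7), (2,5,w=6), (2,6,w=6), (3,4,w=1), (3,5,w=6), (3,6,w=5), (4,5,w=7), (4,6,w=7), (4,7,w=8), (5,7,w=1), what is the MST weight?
17 (MST edges: (1,5,w=2), (1,6,w=2), (2,5,w=6), (3,4,w=1), (3,6,w=5), (5,7,w=1); sum of weights 2 + 2 + 6 + 1 + 5 + 1 = 17)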